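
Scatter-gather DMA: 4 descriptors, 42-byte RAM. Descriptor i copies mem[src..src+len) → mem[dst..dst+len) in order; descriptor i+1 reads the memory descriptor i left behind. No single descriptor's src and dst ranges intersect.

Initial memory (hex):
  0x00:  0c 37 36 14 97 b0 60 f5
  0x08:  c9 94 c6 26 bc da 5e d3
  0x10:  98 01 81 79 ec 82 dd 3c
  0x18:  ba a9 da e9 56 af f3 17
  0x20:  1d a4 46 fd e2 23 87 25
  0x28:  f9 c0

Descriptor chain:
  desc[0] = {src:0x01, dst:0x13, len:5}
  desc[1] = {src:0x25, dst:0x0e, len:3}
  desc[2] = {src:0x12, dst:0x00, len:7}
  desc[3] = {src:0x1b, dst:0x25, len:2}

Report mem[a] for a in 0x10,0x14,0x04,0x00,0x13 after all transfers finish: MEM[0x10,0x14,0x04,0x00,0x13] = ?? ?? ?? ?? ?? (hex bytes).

[0] 0x01->0x13 len=5 : 37 36 14 97 b0
[1] 0x25->0x0e len=3 : 23 87 25
[2] 0x12->0x00 len=7 : 81 37 36 14 97 b0 ba
[3] 0x1b->0x25 len=2 : e9 56
query mem[0x10]=0x25, mem[0x14]=0x36, mem[0x04]=0x97, mem[0x00]=0x81, mem[0x13]=0x37

MEM[0x10,0x14,0x04,0x00,0x13] = 25 36 97 81 37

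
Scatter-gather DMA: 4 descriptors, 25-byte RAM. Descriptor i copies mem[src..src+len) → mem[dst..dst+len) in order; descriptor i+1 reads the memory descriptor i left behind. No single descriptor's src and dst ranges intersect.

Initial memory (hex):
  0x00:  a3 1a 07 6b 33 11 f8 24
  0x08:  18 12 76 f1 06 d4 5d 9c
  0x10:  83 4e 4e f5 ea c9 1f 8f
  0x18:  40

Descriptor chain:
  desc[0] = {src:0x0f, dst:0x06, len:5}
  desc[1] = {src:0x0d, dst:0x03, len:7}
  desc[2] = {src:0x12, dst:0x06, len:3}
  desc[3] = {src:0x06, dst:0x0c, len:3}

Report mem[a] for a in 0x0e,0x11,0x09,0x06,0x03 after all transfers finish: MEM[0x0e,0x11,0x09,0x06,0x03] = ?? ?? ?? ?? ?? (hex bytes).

MEM[0x0e,0x11,0x09,0x06,0x03] = ea 4e f5 4e d4

[0] 0x0f->0x06 len=5 : 9c 83 4e 4e f5
[1] 0x0d->0x03 len=7 : d4 5d 9c 83 4e 4e f5
[2] 0x12->0x06 len=3 : 4e f5 ea
[3] 0x06->0x0c len=3 : 4e f5 ea
query mem[0x0e]=0xea, mem[0x11]=0x4e, mem[0x09]=0xf5, mem[0x06]=0x4e, mem[0x03]=0xd4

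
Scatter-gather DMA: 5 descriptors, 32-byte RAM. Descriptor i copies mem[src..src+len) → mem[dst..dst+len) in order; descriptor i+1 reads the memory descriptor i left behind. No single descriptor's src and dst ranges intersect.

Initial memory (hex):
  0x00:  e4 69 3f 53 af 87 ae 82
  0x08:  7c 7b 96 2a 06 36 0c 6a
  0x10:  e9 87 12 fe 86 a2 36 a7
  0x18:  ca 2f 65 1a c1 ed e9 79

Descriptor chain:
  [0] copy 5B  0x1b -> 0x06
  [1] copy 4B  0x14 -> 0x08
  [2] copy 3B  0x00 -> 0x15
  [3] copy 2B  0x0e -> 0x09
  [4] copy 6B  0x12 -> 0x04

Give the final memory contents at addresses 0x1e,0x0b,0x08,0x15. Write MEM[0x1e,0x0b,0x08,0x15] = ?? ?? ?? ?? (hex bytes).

#0 dst[0x06+5] := {0x1a,0xc1,0xed,0xe9,0x79}
#1 dst[0x08+4] := {0x86,0xa2,0x36,0xa7}
#2 dst[0x15+3] := {0xe4,0x69,0x3f}
#3 dst[0x09+2] := {0x0c,0x6a}
#4 dst[0x04+6] := {0x12,0xfe,0x86,0xe4,0x69,0x3f}
query mem[0x1e]=0xe9, mem[0x0b]=0xa7, mem[0x08]=0x69, mem[0x15]=0xe4

MEM[0x1e,0x0b,0x08,0x15] = e9 a7 69 e4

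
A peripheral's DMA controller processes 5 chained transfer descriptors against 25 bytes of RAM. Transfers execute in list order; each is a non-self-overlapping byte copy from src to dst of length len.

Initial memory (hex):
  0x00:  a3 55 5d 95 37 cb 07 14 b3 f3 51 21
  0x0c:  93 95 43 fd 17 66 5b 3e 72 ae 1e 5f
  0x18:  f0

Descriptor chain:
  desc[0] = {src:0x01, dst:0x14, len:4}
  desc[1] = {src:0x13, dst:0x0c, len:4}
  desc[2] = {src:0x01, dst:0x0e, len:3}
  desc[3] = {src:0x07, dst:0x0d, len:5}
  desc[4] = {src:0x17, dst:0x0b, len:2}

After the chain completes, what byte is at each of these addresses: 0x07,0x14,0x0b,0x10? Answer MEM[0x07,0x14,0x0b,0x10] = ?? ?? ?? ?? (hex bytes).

MEM[0x07,0x14,0x0b,0x10] = 14 55 37 51

  after D0: wrote 4B at 0x14 = 555d9537
  after D1: wrote 4B at 0x0c = 3e555d95
  after D2: wrote 3B at 0x0e = 555d95
  after D3: wrote 5B at 0x0d = 14b3f35121
  after D4: wrote 2B at 0x0b = 37f0
query mem[0x07]=0x14, mem[0x14]=0x55, mem[0x0b]=0x37, mem[0x10]=0x51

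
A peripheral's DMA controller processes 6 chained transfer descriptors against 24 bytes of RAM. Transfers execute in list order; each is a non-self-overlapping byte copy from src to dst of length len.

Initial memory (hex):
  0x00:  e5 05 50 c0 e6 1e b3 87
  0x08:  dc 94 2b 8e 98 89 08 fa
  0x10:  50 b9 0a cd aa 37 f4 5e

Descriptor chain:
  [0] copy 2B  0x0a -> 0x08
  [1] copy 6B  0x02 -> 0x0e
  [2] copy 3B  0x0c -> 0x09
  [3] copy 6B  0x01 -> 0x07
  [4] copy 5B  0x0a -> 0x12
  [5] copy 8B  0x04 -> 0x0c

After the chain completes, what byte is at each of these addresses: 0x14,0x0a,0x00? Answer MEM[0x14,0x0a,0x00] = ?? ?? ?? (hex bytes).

#0 dst[0x08+2] := {0x2b,0x8e}
#1 dst[0x0e+6] := {0x50,0xc0,0xe6,0x1e,0xb3,0x87}
#2 dst[0x09+3] := {0x98,0x89,0x50}
#3 dst[0x07+6] := {0x05,0x50,0xc0,0xe6,0x1e,0xb3}
#4 dst[0x12+5] := {0xe6,0x1e,0xb3,0x89,0x50}
#5 dst[0x0c+8] := {0xe6,0x1e,0xb3,0x05,0x50,0xc0,0xe6,0x1e}
query mem[0x14]=0xb3, mem[0x0a]=0xe6, mem[0x00]=0xe5

MEM[0x14,0x0a,0x00] = b3 e6 e5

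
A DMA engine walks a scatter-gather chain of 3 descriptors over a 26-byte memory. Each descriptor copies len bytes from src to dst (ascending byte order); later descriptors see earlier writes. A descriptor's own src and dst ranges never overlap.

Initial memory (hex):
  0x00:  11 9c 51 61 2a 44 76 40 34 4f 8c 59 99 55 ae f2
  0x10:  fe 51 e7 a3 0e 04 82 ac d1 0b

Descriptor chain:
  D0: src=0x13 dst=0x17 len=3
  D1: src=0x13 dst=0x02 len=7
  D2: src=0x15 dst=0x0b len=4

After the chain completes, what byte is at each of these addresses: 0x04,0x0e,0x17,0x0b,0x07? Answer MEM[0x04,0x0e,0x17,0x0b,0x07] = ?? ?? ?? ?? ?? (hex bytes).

MEM[0x04,0x0e,0x17,0x0b,0x07] = 04 0e a3 04 0e

#0 dst[0x17+3] := {0xa3,0x0e,0x04}
#1 dst[0x02+7] := {0xa3,0x0e,0x04,0x82,0xa3,0x0e,0x04}
#2 dst[0x0b+4] := {0x04,0x82,0xa3,0x0e}
query mem[0x04]=0x04, mem[0x0e]=0x0e, mem[0x17]=0xa3, mem[0x0b]=0x04, mem[0x07]=0x0e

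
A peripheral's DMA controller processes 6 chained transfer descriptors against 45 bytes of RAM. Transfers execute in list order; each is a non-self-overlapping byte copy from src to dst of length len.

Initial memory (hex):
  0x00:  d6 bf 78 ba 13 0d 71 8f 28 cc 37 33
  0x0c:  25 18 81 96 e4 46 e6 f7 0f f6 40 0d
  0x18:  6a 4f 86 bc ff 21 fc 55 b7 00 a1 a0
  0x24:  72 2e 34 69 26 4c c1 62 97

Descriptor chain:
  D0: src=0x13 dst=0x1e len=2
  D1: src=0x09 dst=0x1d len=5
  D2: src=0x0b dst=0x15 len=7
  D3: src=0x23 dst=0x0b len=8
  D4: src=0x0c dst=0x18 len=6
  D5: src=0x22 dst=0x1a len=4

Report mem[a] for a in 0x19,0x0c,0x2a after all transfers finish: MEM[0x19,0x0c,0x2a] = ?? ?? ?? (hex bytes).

D0: mem[0x1e..0x1f] <- [f7 0f]
D1: mem[0x1d..0x21] <- [cc 37 33 25 18]
D2: mem[0x15..0x1b] <- [33 25 18 81 96 e4 46]
D3: mem[0x0b..0x12] <- [a0 72 2e 34 69 26 4c c1]
D4: mem[0x18..0x1d] <- [72 2e 34 69 26 4c]
D5: mem[0x1a..0x1d] <- [a1 a0 72 2e]
query mem[0x19]=0x2e, mem[0x0c]=0x72, mem[0x2a]=0xc1

MEM[0x19,0x0c,0x2a] = 2e 72 c1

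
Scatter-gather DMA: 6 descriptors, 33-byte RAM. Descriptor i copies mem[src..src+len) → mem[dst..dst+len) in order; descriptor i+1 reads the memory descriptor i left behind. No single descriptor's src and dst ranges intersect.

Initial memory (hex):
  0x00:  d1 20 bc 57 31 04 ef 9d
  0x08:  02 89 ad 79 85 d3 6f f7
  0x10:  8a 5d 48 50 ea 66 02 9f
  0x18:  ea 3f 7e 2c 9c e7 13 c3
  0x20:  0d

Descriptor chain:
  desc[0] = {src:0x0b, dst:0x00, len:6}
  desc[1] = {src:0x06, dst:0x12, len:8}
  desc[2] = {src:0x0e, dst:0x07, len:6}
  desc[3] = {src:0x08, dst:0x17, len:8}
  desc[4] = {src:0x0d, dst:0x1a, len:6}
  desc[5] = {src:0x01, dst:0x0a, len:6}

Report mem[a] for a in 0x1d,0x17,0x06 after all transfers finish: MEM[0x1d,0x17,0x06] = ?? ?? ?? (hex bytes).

  after D0: wrote 6B at 0x00 = 7985d36ff78a
  after D1: wrote 8B at 0x12 = ef9d0289ad7985d3
  after D2: wrote 6B at 0x07 = 6ff78a5def9d
  after D3: wrote 8B at 0x17 = f78a5def9dd36ff7
  after D4: wrote 6B at 0x1a = d36ff78a5def
  after D5: wrote 6B at 0x0a = 85d36ff78aef
query mem[0x1d]=0x8a, mem[0x17]=0xf7, mem[0x06]=0xef

MEM[0x1d,0x17,0x06] = 8a f7 ef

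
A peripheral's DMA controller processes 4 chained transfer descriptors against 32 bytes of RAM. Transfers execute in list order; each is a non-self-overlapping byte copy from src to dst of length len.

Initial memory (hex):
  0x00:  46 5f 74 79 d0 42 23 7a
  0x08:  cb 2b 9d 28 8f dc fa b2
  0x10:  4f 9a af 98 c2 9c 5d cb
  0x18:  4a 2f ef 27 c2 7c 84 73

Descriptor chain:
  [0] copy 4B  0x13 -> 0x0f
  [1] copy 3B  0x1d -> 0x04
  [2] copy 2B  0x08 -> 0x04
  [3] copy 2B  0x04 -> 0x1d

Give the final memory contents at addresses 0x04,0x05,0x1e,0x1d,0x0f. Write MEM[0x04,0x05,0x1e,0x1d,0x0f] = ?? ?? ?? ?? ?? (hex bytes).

#0 dst[0x0f+4] := {0x98,0xc2,0x9c,0x5d}
#1 dst[0x04+3] := {0x7c,0x84,0x73}
#2 dst[0x04+2] := {0xcb,0x2b}
#3 dst[0x1d+2] := {0xcb,0x2b}
query mem[0x04]=0xcb, mem[0x05]=0x2b, mem[0x1e]=0x2b, mem[0x1d]=0xcb, mem[0x0f]=0x98

MEM[0x04,0x05,0x1e,0x1d,0x0f] = cb 2b 2b cb 98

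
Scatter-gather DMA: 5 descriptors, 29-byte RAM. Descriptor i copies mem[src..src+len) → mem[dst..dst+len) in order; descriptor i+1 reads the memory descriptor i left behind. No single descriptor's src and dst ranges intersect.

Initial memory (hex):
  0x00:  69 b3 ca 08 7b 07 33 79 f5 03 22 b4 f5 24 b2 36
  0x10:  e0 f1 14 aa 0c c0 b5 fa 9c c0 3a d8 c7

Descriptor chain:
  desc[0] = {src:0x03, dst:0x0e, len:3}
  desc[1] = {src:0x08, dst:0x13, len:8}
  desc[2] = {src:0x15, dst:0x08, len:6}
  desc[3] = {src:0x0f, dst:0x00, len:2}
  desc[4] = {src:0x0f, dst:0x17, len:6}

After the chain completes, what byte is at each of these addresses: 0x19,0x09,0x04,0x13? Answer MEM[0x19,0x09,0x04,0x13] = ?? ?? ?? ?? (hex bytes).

MEM[0x19,0x09,0x04,0x13] = f1 b4 7b f5

[0] 0x03->0x0e len=3 : 08 7b 07
[1] 0x08->0x13 len=8 : f5 03 22 b4 f5 24 08 7b
[2] 0x15->0x08 len=6 : 22 b4 f5 24 08 7b
[3] 0x0f->0x00 len=2 : 7b 07
[4] 0x0f->0x17 len=6 : 7b 07 f1 14 f5 03
query mem[0x19]=0xf1, mem[0x09]=0xb4, mem[0x04]=0x7b, mem[0x13]=0xf5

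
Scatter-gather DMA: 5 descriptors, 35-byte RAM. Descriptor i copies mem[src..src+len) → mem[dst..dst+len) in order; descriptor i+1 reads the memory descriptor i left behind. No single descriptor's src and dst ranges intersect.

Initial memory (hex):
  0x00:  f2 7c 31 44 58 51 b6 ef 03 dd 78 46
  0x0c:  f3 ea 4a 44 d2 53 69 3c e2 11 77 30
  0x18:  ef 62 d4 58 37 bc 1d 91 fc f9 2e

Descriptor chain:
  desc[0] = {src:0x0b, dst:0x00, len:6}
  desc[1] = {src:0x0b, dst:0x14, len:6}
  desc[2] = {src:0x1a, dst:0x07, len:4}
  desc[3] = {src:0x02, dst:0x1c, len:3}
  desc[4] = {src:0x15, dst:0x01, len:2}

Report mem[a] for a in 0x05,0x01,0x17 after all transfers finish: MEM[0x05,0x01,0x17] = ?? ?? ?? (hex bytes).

D0: mem[0x00..0x05] <- [46 f3 ea 4a 44 d2]
D1: mem[0x14..0x19] <- [46 f3 ea 4a 44 d2]
D2: mem[0x07..0x0a] <- [d4 58 37 bc]
D3: mem[0x1c..0x1e] <- [ea 4a 44]
D4: mem[0x01..0x02] <- [f3 ea]
query mem[0x05]=0xd2, mem[0x01]=0xf3, mem[0x17]=0x4a

MEM[0x05,0x01,0x17] = d2 f3 4a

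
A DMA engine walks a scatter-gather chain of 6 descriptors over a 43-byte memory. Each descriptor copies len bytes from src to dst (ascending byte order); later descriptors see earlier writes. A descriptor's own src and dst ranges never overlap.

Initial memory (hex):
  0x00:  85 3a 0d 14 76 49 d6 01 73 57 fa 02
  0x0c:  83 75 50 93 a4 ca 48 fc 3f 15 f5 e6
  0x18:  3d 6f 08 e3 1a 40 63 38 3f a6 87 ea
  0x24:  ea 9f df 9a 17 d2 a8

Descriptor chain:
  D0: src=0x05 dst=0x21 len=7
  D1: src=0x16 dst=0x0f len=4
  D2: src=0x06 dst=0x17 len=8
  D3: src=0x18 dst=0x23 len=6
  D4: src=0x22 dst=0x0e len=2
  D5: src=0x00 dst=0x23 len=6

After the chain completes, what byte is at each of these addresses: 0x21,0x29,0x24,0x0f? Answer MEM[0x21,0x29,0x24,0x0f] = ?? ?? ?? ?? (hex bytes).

MEM[0x21,0x29,0x24,0x0f] = 49 d2 3a 01

  after D0: wrote 7B at 0x21 = 49d6017357fa02
  after D1: wrote 4B at 0x0f = f5e63d6f
  after D2: wrote 8B at 0x17 = d6017357fa028375
  after D3: wrote 6B at 0x23 = 017357fa0283
  after D4: wrote 2B at 0x0e = d601
  after D5: wrote 6B at 0x23 = 853a0d147649
query mem[0x21]=0x49, mem[0x29]=0xd2, mem[0x24]=0x3a, mem[0x0f]=0x01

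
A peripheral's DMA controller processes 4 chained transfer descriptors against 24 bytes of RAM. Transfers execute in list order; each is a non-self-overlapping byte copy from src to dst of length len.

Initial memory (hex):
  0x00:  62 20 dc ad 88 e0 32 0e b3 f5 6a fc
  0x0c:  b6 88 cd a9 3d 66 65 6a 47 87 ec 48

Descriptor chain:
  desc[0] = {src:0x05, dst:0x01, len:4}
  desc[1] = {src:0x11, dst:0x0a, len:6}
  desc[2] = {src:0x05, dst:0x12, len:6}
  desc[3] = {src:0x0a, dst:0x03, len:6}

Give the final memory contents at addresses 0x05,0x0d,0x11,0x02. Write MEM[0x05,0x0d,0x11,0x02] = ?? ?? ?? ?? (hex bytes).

#0 dst[0x01+4] := {0xe0,0x32,0x0e,0xb3}
#1 dst[0x0a+6] := {0x66,0x65,0x6a,0x47,0x87,0xec}
#2 dst[0x12+6] := {0xe0,0x32,0x0e,0xb3,0xf5,0x66}
#3 dst[0x03+6] := {0x66,0x65,0x6a,0x47,0x87,0xec}
query mem[0x05]=0x6a, mem[0x0d]=0x47, mem[0x11]=0x66, mem[0x02]=0x32

MEM[0x05,0x0d,0x11,0x02] = 6a 47 66 32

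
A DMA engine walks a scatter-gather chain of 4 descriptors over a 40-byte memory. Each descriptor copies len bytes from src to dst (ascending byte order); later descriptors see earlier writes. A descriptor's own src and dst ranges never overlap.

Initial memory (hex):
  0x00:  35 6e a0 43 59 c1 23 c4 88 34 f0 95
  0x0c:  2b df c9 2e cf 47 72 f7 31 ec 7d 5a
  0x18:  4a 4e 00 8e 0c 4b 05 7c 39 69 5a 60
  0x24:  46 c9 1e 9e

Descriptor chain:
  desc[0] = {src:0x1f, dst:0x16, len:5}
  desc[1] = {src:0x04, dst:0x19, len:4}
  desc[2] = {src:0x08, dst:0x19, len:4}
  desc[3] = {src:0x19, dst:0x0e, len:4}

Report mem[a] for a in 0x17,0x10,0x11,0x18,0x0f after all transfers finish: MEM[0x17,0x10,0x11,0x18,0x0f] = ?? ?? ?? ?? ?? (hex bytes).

  after D0: wrote 5B at 0x16 = 7c39695a60
  after D1: wrote 4B at 0x19 = 59c123c4
  after D2: wrote 4B at 0x19 = 8834f095
  after D3: wrote 4B at 0x0e = 8834f095
query mem[0x17]=0x39, mem[0x10]=0xf0, mem[0x11]=0x95, mem[0x18]=0x69, mem[0x0f]=0x34

MEM[0x17,0x10,0x11,0x18,0x0f] = 39 f0 95 69 34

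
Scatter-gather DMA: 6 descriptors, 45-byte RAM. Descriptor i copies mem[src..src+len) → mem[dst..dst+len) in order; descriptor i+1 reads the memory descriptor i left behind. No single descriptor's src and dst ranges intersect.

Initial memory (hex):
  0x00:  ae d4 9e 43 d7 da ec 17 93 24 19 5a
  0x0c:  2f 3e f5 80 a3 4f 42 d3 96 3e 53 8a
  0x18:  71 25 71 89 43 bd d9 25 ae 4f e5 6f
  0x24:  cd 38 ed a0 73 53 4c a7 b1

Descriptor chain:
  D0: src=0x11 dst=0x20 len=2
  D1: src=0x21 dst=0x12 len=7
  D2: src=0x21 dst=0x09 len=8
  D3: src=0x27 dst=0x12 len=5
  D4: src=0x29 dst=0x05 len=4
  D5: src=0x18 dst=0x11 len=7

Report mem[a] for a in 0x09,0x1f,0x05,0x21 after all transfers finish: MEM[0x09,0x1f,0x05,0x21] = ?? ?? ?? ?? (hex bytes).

MEM[0x09,0x1f,0x05,0x21] = 42 25 53 42

D0: mem[0x20..0x21] <- [4f 42]
D1: mem[0x12..0x18] <- [42 e5 6f cd 38 ed a0]
D2: mem[0x09..0x10] <- [42 e5 6f cd 38 ed a0 73]
D3: mem[0x12..0x16] <- [a0 73 53 4c a7]
D4: mem[0x05..0x08] <- [53 4c a7 b1]
D5: mem[0x11..0x17] <- [a0 25 71 89 43 bd d9]
query mem[0x09]=0x42, mem[0x1f]=0x25, mem[0x05]=0x53, mem[0x21]=0x42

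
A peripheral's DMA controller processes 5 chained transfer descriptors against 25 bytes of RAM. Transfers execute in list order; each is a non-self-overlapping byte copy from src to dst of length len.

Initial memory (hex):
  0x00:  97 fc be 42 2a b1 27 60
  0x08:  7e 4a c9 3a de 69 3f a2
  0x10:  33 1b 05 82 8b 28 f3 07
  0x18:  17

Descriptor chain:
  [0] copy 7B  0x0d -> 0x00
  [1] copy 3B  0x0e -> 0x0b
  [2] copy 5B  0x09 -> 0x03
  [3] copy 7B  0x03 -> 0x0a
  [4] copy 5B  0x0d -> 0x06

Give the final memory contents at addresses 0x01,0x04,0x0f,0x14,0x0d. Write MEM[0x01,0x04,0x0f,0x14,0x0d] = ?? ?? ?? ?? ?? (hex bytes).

MEM[0x01,0x04,0x0f,0x14,0x0d] = 3f c9 7e 8b a2

  after D0: wrote 7B at 0x00 = 693fa2331b0582
  after D1: wrote 3B at 0x0b = 3fa233
  after D2: wrote 5B at 0x03 = 4ac93fa233
  after D3: wrote 7B at 0x0a = 4ac93fa2337e4a
  after D4: wrote 5B at 0x06 = a2337e4a1b
query mem[0x01]=0x3f, mem[0x04]=0xc9, mem[0x0f]=0x7e, mem[0x14]=0x8b, mem[0x0d]=0xa2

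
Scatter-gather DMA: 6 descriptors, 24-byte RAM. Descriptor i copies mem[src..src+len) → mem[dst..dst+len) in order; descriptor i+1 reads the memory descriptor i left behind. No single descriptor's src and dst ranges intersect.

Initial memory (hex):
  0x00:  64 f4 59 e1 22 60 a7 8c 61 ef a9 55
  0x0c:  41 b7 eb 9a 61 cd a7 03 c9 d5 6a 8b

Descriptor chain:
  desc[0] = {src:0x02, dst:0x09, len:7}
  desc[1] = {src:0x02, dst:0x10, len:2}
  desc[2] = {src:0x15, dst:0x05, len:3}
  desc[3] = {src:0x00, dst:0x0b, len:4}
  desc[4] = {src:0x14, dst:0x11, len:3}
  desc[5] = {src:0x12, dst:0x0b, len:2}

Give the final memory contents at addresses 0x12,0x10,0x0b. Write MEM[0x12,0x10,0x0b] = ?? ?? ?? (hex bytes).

MEM[0x12,0x10,0x0b] = d5 59 d5

#0 dst[0x09+7] := {0x59,0xe1,0x22,0x60,0xa7,0x8c,0x61}
#1 dst[0x10+2] := {0x59,0xe1}
#2 dst[0x05+3] := {0xd5,0x6a,0x8b}
#3 dst[0x0b+4] := {0x64,0xf4,0x59,0xe1}
#4 dst[0x11+3] := {0xc9,0xd5,0x6a}
#5 dst[0x0b+2] := {0xd5,0x6a}
query mem[0x12]=0xd5, mem[0x10]=0x59, mem[0x0b]=0xd5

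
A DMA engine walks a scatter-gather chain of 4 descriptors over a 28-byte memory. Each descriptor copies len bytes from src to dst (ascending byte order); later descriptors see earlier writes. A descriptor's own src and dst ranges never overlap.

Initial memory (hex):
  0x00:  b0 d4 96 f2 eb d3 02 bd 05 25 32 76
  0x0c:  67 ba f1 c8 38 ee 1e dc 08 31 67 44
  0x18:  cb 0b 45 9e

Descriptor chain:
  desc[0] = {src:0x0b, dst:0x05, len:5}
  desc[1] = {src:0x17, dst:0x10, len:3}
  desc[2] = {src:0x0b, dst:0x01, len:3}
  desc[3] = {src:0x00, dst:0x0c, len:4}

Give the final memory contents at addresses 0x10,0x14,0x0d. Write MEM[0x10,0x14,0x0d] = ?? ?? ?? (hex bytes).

MEM[0x10,0x14,0x0d] = 44 08 76

#0 dst[0x05+5] := {0x76,0x67,0xba,0xf1,0xc8}
#1 dst[0x10+3] := {0x44,0xcb,0x0b}
#2 dst[0x01+3] := {0x76,0x67,0xba}
#3 dst[0x0c+4] := {0xb0,0x76,0x67,0xba}
query mem[0x10]=0x44, mem[0x14]=0x08, mem[0x0d]=0x76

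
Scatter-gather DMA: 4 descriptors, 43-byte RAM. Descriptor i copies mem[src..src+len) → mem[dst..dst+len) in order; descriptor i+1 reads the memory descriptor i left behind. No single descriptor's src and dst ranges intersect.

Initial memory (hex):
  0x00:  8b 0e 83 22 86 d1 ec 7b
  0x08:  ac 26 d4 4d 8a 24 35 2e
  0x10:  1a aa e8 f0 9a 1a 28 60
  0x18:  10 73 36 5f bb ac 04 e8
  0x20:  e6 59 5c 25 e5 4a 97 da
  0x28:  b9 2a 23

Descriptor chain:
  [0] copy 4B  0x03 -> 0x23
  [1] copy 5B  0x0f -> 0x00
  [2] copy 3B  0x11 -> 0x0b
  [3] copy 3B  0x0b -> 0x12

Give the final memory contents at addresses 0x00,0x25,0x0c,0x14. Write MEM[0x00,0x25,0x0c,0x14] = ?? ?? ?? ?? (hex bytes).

D0: mem[0x23..0x26] <- [22 86 d1 ec]
D1: mem[0x00..0x04] <- [2e 1a aa e8 f0]
D2: mem[0x0b..0x0d] <- [aa e8 f0]
D3: mem[0x12..0x14] <- [aa e8 f0]
query mem[0x00]=0x2e, mem[0x25]=0xd1, mem[0x0c]=0xe8, mem[0x14]=0xf0

MEM[0x00,0x25,0x0c,0x14] = 2e d1 e8 f0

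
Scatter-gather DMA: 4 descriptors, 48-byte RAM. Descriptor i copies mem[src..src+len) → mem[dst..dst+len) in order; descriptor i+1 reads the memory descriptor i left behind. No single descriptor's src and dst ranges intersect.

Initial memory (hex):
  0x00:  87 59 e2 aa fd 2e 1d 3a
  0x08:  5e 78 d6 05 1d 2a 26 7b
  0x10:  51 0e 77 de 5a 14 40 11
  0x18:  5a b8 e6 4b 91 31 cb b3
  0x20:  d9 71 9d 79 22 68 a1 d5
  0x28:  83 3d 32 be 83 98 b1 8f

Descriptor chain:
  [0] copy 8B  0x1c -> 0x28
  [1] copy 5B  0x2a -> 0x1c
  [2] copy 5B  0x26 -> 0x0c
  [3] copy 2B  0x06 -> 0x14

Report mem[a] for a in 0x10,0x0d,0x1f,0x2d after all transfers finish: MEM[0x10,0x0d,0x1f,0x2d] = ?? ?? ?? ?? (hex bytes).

MEM[0x10,0x0d,0x1f,0x2d] = cb d5 71 71

[0] 0x1c->0x28 len=8 : 91 31 cb b3 d9 71 9d 79
[1] 0x2a->0x1c len=5 : cb b3 d9 71 9d
[2] 0x26->0x0c len=5 : a1 d5 91 31 cb
[3] 0x06->0x14 len=2 : 1d 3a
query mem[0x10]=0xcb, mem[0x0d]=0xd5, mem[0x1f]=0x71, mem[0x2d]=0x71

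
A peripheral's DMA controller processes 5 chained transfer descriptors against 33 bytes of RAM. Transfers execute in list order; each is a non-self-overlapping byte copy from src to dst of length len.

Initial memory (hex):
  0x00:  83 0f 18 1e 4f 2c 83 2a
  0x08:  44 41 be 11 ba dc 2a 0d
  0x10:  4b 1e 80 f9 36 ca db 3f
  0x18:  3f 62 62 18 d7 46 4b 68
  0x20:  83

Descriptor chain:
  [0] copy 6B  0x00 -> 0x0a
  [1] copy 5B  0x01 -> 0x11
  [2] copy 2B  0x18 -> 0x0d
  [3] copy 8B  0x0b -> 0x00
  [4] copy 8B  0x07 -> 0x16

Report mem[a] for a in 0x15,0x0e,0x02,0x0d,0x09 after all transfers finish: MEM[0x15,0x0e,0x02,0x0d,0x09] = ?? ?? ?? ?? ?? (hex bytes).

D0: mem[0x0a..0x0f] <- [83 0f 18 1e 4f 2c]
D1: mem[0x11..0x15] <- [0f 18 1e 4f 2c]
D2: mem[0x0d..0x0e] <- [3f 62]
D3: mem[0x00..0x07] <- [0f 18 3f 62 2c 4b 0f 18]
D4: mem[0x16..0x1d] <- [18 44 41 83 0f 18 3f 62]
query mem[0x15]=0x2c, mem[0x0e]=0x62, mem[0x02]=0x3f, mem[0x0d]=0x3f, mem[0x09]=0x41

MEM[0x15,0x0e,0x02,0x0d,0x09] = 2c 62 3f 3f 41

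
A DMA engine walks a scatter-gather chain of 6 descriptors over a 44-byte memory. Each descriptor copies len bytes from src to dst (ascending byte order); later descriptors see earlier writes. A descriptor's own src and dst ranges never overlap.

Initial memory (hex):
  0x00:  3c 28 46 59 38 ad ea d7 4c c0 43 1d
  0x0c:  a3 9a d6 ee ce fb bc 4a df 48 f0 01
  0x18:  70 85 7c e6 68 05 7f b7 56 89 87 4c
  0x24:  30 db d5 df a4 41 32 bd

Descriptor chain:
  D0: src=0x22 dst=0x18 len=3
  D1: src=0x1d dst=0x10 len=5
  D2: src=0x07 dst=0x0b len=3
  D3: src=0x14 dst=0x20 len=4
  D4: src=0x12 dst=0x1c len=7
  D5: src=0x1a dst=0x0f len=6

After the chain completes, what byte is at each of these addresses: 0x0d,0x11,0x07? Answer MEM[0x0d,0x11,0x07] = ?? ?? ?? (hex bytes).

D0: mem[0x18..0x1a] <- [87 4c 30]
D1: mem[0x10..0x14] <- [05 7f b7 56 89]
D2: mem[0x0b..0x0d] <- [d7 4c c0]
D3: mem[0x20..0x23] <- [89 48 f0 01]
D4: mem[0x1c..0x22] <- [b7 56 89 48 f0 01 87]
D5: mem[0x0f..0x14] <- [30 e6 b7 56 89 48]
query mem[0x0d]=0xc0, mem[0x11]=0xb7, mem[0x07]=0xd7

MEM[0x0d,0x11,0x07] = c0 b7 d7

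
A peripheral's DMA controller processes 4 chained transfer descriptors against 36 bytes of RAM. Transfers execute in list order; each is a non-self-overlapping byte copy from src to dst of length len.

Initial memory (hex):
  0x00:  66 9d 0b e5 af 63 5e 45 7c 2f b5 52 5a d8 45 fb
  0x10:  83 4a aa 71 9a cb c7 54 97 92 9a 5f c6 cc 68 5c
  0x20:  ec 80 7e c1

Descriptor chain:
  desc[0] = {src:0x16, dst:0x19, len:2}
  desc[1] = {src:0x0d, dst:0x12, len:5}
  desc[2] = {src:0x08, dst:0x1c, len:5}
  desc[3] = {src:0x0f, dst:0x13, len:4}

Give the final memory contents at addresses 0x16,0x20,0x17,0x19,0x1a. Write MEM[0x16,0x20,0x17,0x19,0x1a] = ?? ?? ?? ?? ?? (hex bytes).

D0: mem[0x19..0x1a] <- [c7 54]
D1: mem[0x12..0x16] <- [d8 45 fb 83 4a]
D2: mem[0x1c..0x20] <- [7c 2f b5 52 5a]
D3: mem[0x13..0x16] <- [fb 83 4a d8]
query mem[0x16]=0xd8, mem[0x20]=0x5a, mem[0x17]=0x54, mem[0x19]=0xc7, mem[0x1a]=0x54

MEM[0x16,0x20,0x17,0x19,0x1a] = d8 5a 54 c7 54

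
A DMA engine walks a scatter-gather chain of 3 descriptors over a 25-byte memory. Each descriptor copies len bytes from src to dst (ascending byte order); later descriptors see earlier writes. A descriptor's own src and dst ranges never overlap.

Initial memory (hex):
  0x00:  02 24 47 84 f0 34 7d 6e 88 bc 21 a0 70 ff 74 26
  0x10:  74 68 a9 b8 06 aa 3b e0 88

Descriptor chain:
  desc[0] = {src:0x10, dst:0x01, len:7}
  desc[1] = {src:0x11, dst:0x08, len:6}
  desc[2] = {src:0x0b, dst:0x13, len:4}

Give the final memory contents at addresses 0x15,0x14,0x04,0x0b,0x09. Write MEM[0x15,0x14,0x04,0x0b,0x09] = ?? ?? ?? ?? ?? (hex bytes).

#0 dst[0x01+7] := {0x74,0x68,0xa9,0xb8,0x06,0xaa,0x3b}
#1 dst[0x08+6] := {0x68,0xa9,0xb8,0x06,0xaa,0x3b}
#2 dst[0x13+4] := {0x06,0xaa,0x3b,0x74}
query mem[0x15]=0x3b, mem[0x14]=0xaa, mem[0x04]=0xb8, mem[0x0b]=0x06, mem[0x09]=0xa9

MEM[0x15,0x14,0x04,0x0b,0x09] = 3b aa b8 06 a9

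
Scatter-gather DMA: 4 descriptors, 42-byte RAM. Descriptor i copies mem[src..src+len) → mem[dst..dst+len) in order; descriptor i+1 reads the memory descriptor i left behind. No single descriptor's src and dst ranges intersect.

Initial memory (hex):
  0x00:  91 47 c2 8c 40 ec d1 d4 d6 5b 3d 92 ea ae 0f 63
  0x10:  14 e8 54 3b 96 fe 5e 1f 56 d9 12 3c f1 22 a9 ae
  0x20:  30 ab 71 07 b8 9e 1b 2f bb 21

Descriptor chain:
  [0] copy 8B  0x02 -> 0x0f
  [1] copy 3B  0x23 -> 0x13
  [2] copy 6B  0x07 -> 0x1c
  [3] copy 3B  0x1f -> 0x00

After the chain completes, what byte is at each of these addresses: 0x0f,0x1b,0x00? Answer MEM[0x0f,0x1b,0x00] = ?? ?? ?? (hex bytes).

  after D0: wrote 8B at 0x0f = c28c40ecd1d4d65b
  after D1: wrote 3B at 0x13 = 07b89e
  after D2: wrote 6B at 0x1c = d4d65b3d92ea
  after D3: wrote 3B at 0x00 = 3d92ea
query mem[0x0f]=0xc2, mem[0x1b]=0x3c, mem[0x00]=0x3d

MEM[0x0f,0x1b,0x00] = c2 3c 3d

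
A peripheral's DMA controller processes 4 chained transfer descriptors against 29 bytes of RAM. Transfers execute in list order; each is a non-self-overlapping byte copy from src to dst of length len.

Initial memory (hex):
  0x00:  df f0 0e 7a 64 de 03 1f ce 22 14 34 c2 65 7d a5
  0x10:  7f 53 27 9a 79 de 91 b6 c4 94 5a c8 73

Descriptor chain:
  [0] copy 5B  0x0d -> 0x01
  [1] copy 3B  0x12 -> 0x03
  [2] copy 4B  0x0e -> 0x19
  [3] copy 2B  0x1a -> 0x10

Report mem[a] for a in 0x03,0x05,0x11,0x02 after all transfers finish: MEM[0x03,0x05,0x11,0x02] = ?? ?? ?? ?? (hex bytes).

MEM[0x03,0x05,0x11,0x02] = 27 79 7f 7d

  after D0: wrote 5B at 0x01 = 657da57f53
  after D1: wrote 3B at 0x03 = 279a79
  after D2: wrote 4B at 0x19 = 7da57f53
  after D3: wrote 2B at 0x10 = a57f
query mem[0x03]=0x27, mem[0x05]=0x79, mem[0x11]=0x7f, mem[0x02]=0x7d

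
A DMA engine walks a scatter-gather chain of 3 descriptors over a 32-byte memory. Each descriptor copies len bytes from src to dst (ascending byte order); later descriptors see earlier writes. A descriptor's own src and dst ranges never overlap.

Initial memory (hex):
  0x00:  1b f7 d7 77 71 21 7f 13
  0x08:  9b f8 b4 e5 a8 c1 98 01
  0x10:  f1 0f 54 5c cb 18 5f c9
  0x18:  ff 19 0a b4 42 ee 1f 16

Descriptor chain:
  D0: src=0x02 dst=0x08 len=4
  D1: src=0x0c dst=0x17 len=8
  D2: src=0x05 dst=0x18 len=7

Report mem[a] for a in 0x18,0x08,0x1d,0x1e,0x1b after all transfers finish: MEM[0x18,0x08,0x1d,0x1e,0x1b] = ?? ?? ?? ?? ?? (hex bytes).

#0 dst[0x08+4] := {0xd7,0x77,0x71,0x21}
#1 dst[0x17+8] := {0xa8,0xc1,0x98,0x01,0xf1,0x0f,0x54,0x5c}
#2 dst[0x18+7] := {0x21,0x7f,0x13,0xd7,0x77,0x71,0x21}
query mem[0x18]=0x21, mem[0x08]=0xd7, mem[0x1d]=0x71, mem[0x1e]=0x21, mem[0x1b]=0xd7

MEM[0x18,0x08,0x1d,0x1e,0x1b] = 21 d7 71 21 d7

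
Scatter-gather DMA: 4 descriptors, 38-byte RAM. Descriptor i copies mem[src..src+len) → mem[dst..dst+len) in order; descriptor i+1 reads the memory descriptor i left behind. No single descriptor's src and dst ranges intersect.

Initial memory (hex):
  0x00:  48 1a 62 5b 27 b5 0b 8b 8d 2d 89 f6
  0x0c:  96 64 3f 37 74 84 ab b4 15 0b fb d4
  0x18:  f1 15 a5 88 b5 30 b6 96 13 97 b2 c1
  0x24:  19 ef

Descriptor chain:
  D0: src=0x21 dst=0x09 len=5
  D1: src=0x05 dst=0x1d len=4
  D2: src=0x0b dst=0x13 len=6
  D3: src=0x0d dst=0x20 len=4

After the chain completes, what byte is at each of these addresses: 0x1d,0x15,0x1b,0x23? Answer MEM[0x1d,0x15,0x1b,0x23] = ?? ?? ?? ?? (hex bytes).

[0] 0x21->0x09 len=5 : 97 b2 c1 19 ef
[1] 0x05->0x1d len=4 : b5 0b 8b 8d
[2] 0x0b->0x13 len=6 : c1 19 ef 3f 37 74
[3] 0x0d->0x20 len=4 : ef 3f 37 74
query mem[0x1d]=0xb5, mem[0x15]=0xef, mem[0x1b]=0x88, mem[0x23]=0x74

MEM[0x1d,0x15,0x1b,0x23] = b5 ef 88 74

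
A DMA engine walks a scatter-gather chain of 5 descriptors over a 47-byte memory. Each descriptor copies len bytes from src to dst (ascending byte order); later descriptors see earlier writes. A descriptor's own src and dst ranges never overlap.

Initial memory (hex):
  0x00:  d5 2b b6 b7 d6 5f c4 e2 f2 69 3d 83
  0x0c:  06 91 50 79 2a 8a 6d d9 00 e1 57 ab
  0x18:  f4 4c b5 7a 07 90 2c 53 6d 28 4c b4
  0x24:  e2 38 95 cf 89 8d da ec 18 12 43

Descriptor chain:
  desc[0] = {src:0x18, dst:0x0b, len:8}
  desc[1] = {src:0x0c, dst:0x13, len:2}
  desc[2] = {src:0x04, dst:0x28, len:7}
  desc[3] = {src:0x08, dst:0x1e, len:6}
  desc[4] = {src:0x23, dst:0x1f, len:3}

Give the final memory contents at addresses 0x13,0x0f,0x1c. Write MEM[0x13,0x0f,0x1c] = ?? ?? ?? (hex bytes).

#0 dst[0x0b+8] := {0xf4,0x4c,0xb5,0x7a,0x07,0x90,0x2c,0x53}
#1 dst[0x13+2] := {0x4c,0xb5}
#2 dst[0x28+7] := {0xd6,0x5f,0xc4,0xe2,0xf2,0x69,0x3d}
#3 dst[0x1e+6] := {0xf2,0x69,0x3d,0xf4,0x4c,0xb5}
#4 dst[0x1f+3] := {0xb5,0xe2,0x38}
query mem[0x13]=0x4c, mem[0x0f]=0x07, mem[0x1c]=0x07

MEM[0x13,0x0f,0x1c] = 4c 07 07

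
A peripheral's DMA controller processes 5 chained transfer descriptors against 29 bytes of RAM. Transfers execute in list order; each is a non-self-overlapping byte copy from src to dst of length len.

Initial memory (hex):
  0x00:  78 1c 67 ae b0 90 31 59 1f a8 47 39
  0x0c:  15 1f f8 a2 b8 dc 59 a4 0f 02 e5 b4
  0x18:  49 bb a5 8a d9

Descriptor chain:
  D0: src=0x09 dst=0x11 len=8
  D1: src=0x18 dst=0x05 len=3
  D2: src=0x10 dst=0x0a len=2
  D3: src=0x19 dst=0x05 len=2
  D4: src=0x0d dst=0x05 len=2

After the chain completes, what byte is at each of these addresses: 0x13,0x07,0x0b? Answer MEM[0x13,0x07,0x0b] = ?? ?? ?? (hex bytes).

MEM[0x13,0x07,0x0b] = 39 a5 a8

#0 dst[0x11+8] := {0xa8,0x47,0x39,0x15,0x1f,0xf8,0xa2,0xb8}
#1 dst[0x05+3] := {0xb8,0xbb,0xa5}
#2 dst[0x0a+2] := {0xb8,0xa8}
#3 dst[0x05+2] := {0xbb,0xa5}
#4 dst[0x05+2] := {0x1f,0xf8}
query mem[0x13]=0x39, mem[0x07]=0xa5, mem[0x0b]=0xa8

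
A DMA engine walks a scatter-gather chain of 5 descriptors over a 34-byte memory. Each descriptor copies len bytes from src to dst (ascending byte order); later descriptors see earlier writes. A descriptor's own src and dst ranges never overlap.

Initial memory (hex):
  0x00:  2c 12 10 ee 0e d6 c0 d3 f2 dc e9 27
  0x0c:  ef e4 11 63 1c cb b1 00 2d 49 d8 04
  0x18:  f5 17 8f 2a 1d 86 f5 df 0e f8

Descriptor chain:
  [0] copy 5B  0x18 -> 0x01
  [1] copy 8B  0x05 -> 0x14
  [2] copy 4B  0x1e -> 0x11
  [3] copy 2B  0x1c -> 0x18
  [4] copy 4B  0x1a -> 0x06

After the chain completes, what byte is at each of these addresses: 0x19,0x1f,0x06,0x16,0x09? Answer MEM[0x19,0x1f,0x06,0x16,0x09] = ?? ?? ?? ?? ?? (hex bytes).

MEM[0x19,0x1f,0x06,0x16,0x09] = 86 df 27 d3 86

[0] 0x18->0x01 len=5 : f5 17 8f 2a 1d
[1] 0x05->0x14 len=8 : 1d c0 d3 f2 dc e9 27 ef
[2] 0x1e->0x11 len=4 : f5 df 0e f8
[3] 0x1c->0x18 len=2 : 1d 86
[4] 0x1a->0x06 len=4 : 27 ef 1d 86
query mem[0x19]=0x86, mem[0x1f]=0xdf, mem[0x06]=0x27, mem[0x16]=0xd3, mem[0x09]=0x86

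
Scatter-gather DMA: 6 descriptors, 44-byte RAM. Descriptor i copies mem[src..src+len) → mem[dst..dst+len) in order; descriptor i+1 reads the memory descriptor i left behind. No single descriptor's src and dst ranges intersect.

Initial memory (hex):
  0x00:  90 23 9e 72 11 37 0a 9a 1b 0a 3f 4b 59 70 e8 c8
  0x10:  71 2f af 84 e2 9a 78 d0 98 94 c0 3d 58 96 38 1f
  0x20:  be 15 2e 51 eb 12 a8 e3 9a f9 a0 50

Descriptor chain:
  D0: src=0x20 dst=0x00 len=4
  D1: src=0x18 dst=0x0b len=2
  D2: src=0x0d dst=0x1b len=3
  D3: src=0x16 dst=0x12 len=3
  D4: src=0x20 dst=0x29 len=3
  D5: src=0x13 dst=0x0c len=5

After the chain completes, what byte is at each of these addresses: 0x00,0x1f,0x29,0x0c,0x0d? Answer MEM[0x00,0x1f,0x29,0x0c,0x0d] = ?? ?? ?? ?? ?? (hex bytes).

MEM[0x00,0x1f,0x29,0x0c,0x0d] = be 1f be d0 98

[0] 0x20->0x00 len=4 : be 15 2e 51
[1] 0x18->0x0b len=2 : 98 94
[2] 0x0d->0x1b len=3 : 70 e8 c8
[3] 0x16->0x12 len=3 : 78 d0 98
[4] 0x20->0x29 len=3 : be 15 2e
[5] 0x13->0x0c len=5 : d0 98 9a 78 d0
query mem[0x00]=0xbe, mem[0x1f]=0x1f, mem[0x29]=0xbe, mem[0x0c]=0xd0, mem[0x0d]=0x98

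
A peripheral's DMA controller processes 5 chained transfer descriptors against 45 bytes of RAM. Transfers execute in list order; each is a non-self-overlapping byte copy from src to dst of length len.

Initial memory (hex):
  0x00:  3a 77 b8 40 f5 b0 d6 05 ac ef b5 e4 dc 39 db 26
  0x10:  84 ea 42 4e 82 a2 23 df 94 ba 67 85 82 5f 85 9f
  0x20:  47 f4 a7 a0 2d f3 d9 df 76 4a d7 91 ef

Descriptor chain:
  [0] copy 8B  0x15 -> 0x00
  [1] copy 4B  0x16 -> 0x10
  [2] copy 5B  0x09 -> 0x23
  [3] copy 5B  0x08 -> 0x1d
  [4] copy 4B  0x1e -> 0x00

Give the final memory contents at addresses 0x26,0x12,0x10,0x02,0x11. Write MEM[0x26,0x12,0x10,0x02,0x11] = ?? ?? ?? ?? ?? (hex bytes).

[0] 0x15->0x00 len=8 : a2 23 df 94 ba 67 85 82
[1] 0x16->0x10 len=4 : 23 df 94 ba
[2] 0x09->0x23 len=5 : ef b5 e4 dc 39
[3] 0x08->0x1d len=5 : ac ef b5 e4 dc
[4] 0x1e->0x00 len=4 : ef b5 e4 dc
query mem[0x26]=0xdc, mem[0x12]=0x94, mem[0x10]=0x23, mem[0x02]=0xe4, mem[0x11]=0xdf

MEM[0x26,0x12,0x10,0x02,0x11] = dc 94 23 e4 df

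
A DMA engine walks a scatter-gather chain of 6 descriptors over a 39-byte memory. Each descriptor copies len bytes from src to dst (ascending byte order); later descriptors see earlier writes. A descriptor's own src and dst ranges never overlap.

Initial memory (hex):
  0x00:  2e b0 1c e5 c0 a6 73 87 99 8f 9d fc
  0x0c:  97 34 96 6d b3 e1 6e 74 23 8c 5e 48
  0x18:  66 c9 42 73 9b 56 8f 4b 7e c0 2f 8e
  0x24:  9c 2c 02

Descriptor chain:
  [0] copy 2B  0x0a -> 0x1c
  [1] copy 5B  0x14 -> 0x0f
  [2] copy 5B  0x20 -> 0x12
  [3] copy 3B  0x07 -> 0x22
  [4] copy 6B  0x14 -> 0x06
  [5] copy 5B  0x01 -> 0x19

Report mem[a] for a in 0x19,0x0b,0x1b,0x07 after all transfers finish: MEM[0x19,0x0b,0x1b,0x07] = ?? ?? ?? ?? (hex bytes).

#0 dst[0x1c+2] := {0x9d,0xfc}
#1 dst[0x0f+5] := {0x23,0x8c,0x5e,0x48,0x66}
#2 dst[0x12+5] := {0x7e,0xc0,0x2f,0x8e,0x9c}
#3 dst[0x22+3] := {0x87,0x99,0x8f}
#4 dst[0x06+6] := {0x2f,0x8e,0x9c,0x48,0x66,0xc9}
#5 dst[0x19+5] := {0xb0,0x1c,0xe5,0xc0,0xa6}
query mem[0x19]=0xb0, mem[0x0b]=0xc9, mem[0x1b]=0xe5, mem[0x07]=0x8e

MEM[0x19,0x0b,0x1b,0x07] = b0 c9 e5 8e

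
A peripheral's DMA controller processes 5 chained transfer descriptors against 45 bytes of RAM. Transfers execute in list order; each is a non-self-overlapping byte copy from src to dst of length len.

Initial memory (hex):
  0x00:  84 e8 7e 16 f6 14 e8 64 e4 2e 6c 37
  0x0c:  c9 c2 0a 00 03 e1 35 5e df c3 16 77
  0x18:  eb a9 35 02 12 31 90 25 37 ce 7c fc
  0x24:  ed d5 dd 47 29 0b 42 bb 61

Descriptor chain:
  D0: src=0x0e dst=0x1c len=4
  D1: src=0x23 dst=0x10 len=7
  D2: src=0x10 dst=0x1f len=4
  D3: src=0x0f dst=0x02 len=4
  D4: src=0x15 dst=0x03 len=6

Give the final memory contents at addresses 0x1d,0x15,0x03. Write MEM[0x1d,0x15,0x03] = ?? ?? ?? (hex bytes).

  after D0: wrote 4B at 0x1c = 0a0003e1
  after D1: wrote 7B at 0x10 = fcedd5dd47290b
  after D2: wrote 4B at 0x1f = fcedd5dd
  after D3: wrote 4B at 0x02 = 00fcedd5
  after D4: wrote 6B at 0x03 = 290b77eba935
query mem[0x1d]=0x00, mem[0x15]=0x29, mem[0x03]=0x29

MEM[0x1d,0x15,0x03] = 00 29 29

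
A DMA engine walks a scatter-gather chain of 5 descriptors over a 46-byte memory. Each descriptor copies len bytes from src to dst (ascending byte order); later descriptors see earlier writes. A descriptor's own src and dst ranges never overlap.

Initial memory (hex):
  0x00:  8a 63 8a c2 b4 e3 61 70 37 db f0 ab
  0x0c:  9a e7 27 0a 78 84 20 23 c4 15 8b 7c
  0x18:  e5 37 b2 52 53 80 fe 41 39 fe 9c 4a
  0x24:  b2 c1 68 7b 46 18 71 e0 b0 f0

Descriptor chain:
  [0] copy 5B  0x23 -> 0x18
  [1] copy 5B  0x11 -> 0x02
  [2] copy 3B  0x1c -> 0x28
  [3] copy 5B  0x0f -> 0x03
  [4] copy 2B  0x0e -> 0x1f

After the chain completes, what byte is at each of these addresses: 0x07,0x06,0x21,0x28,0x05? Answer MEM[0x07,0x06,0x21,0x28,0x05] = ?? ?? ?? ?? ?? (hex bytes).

MEM[0x07,0x06,0x21,0x28,0x05] = 23 20 fe 7b 84

#0 dst[0x18+5] := {0x4a,0xb2,0xc1,0x68,0x7b}
#1 dst[0x02+5] := {0x84,0x20,0x23,0xc4,0x15}
#2 dst[0x28+3] := {0x7b,0x80,0xfe}
#3 dst[0x03+5] := {0x0a,0x78,0x84,0x20,0x23}
#4 dst[0x1f+2] := {0x27,0x0a}
query mem[0x07]=0x23, mem[0x06]=0x20, mem[0x21]=0xfe, mem[0x28]=0x7b, mem[0x05]=0x84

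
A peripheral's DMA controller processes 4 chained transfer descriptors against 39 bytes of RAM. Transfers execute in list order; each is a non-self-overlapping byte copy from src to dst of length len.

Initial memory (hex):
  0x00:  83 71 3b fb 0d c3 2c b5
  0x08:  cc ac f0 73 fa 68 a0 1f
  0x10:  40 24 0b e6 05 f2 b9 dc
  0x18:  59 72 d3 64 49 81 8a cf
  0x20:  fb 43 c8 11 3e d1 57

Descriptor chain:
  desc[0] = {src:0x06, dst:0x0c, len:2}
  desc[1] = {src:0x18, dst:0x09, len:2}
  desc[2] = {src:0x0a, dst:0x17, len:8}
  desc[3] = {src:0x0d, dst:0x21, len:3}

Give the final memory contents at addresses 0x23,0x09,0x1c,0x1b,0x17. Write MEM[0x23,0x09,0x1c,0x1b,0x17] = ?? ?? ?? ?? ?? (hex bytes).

  after D0: wrote 2B at 0x0c = 2cb5
  after D1: wrote 2B at 0x09 = 5972
  after D2: wrote 8B at 0x17 = 72732cb5a01f4024
  after D3: wrote 3B at 0x21 = b5a01f
query mem[0x23]=0x1f, mem[0x09]=0x59, mem[0x1c]=0x1f, mem[0x1b]=0xa0, mem[0x17]=0x72

MEM[0x23,0x09,0x1c,0x1b,0x17] = 1f 59 1f a0 72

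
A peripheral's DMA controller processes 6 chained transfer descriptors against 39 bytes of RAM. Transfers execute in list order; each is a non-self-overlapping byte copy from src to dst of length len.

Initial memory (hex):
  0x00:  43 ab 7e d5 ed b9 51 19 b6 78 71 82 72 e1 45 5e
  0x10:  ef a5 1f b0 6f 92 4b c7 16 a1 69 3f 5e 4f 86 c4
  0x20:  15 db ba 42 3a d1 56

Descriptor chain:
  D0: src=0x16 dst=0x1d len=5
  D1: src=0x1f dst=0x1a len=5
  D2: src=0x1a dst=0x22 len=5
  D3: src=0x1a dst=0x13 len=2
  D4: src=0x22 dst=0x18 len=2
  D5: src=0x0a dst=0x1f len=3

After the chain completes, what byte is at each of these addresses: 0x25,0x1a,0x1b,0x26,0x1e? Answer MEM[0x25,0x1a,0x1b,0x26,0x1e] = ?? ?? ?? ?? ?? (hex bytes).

MEM[0x25,0x1a,0x1b,0x26,0x1e] = ba 16 a1 42 42

[0] 0x16->0x1d len=5 : 4b c7 16 a1 69
[1] 0x1f->0x1a len=5 : 16 a1 69 ba 42
[2] 0x1a->0x22 len=5 : 16 a1 69 ba 42
[3] 0x1a->0x13 len=2 : 16 a1
[4] 0x22->0x18 len=2 : 16 a1
[5] 0x0a->0x1f len=3 : 71 82 72
query mem[0x25]=0xba, mem[0x1a]=0x16, mem[0x1b]=0xa1, mem[0x26]=0x42, mem[0x1e]=0x42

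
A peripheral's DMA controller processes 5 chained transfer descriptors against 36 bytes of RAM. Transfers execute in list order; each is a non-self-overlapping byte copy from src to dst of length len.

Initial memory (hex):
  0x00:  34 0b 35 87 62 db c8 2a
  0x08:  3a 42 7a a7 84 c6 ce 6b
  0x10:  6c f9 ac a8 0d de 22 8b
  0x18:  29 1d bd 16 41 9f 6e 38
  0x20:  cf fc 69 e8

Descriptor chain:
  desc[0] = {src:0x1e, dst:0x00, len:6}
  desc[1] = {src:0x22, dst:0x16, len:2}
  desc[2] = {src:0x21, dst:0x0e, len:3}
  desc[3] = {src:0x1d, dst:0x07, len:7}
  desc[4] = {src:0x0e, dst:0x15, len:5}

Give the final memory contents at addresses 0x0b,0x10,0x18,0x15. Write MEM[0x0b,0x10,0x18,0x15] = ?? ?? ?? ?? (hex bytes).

MEM[0x0b,0x10,0x18,0x15] = fc e8 f9 fc

D0: mem[0x00..0x05] <- [6e 38 cf fc 69 e8]
D1: mem[0x16..0x17] <- [69 e8]
D2: mem[0x0e..0x10] <- [fc 69 e8]
D3: mem[0x07..0x0d] <- [9f 6e 38 cf fc 69 e8]
D4: mem[0x15..0x19] <- [fc 69 e8 f9 ac]
query mem[0x0b]=0xfc, mem[0x10]=0xe8, mem[0x18]=0xf9, mem[0x15]=0xfc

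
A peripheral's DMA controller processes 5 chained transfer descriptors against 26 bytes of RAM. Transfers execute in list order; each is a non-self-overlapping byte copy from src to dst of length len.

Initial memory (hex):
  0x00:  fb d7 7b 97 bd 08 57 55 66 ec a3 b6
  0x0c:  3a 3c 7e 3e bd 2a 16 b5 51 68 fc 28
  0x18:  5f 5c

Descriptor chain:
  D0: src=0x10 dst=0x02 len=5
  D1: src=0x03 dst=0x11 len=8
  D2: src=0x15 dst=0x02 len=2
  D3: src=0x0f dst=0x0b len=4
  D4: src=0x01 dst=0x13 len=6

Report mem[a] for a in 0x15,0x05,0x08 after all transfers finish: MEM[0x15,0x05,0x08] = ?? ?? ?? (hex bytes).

MEM[0x15,0x05,0x08] = 66 b5 66

  after D0: wrote 5B at 0x02 = bd2a16b551
  after D1: wrote 8B at 0x11 = 2a16b5515566eca3
  after D2: wrote 2B at 0x02 = 5566
  after D3: wrote 4B at 0x0b = 3ebd2a16
  after D4: wrote 6B at 0x13 = d7556616b551
query mem[0x15]=0x66, mem[0x05]=0xb5, mem[0x08]=0x66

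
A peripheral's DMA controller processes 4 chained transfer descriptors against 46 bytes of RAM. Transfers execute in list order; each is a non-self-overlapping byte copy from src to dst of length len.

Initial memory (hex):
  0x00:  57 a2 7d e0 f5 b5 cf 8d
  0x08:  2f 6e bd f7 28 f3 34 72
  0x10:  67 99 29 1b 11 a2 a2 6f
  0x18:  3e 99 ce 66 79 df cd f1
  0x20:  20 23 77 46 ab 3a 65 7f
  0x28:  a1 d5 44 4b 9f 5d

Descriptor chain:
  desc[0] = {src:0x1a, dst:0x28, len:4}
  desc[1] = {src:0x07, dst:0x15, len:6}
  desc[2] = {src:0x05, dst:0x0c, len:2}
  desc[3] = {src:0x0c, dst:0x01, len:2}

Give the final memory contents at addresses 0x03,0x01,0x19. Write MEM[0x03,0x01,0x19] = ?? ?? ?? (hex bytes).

MEM[0x03,0x01,0x19] = e0 b5 f7

[0] 0x1a->0x28 len=4 : ce 66 79 df
[1] 0x07->0x15 len=6 : 8d 2f 6e bd f7 28
[2] 0x05->0x0c len=2 : b5 cf
[3] 0x0c->0x01 len=2 : b5 cf
query mem[0x03]=0xe0, mem[0x01]=0xb5, mem[0x19]=0xf7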